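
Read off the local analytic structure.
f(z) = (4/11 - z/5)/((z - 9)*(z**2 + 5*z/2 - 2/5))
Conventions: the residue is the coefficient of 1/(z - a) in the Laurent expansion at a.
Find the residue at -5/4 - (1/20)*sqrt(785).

The residue is 79/11341 + (6487/8902685)*sqrt(785).

The factor z**2 + 5*z/2 - 2/5 splits as (z - a)(z - a') with a = -5/4 - (1/20)*sqrt(785), a' = -5/4 + (1/20)*sqrt(785). At the order-1 pole a set g(z) = (z - a)*f(z) = [(4/11 - z/5)/(z - 9)] / (z - a').
Simple pole: residue = g(a) at a = -5/4 - (1/20)*sqrt(785), which is 79/11341 + (6487/8902685)*sqrt(785).


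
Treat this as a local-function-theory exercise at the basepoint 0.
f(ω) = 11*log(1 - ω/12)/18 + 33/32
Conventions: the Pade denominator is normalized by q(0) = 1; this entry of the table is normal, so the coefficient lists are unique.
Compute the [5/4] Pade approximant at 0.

The Pade approximant has numerator coefficients [33/32, -209/864, 7183/373248, -9383/15676416, 13343/2257403904, -11/2821754880]; denominator coefficients [1, -5/27, 5/432, -5/18144, 5/2612736].

Taylor coefficients needed (expand at 0): a_0 = 33/32, a_1 = -11/216, a_2 = -11/5184, a_3 = -11/93312, a_4 = -11/1492992, a_5 = -11/22394880, a_6 = -11/322486272, a_7 = -11/4514807808, a_8 = -11/61917364224, a_9 = -11/835884417024.
Write the denominator as Q(ω) = 1 + q1*ω + q2*ω^2 + q3*ω^3 + q4*ω^4. Requiring Q*f - P = O(ω^10) with deg P <= 5 kills the coefficients of ω^6..ω^9 in Q*f:
  ω^6: a_6 + q1*a_5 + q2*a_4 + q3*a_3 + q4*a_2 = 0, i.e. -11/322486272 + (-11/22394880)*q1 + (-11/1492992)*q2 + (-11/93312)*q3 + (-11/5184)*q4 = 0.
  ω^7: a_7 + q1*a_6 + q2*a_5 + q3*a_4 + q4*a_3 = 0, i.e. -11/4514807808 + (-11/322486272)*q1 + (-11/22394880)*q2 + (-11/1492992)*q3 + (-11/93312)*q4 = 0.
  ω^8: a_8 + q1*a_7 + q2*a_6 + q3*a_5 + q4*a_4 = 0, i.e. -11/61917364224 + (-11/4514807808)*q1 + (-11/322486272)*q2 + (-11/22394880)*q3 + (-11/1492992)*q4 = 0.
  ω^9: a_9 + q1*a_8 + q2*a_7 + q3*a_6 + q4*a_5 = 0, i.e. -11/835884417024 + (-11/61917364224)*q1 + (-11/4514807808)*q2 + (-11/322486272)*q3 + (-11/22394880)*q4 = 0.
Solving this linear system: q1 = -5/27, q2 = 5/432, q3 = -5/18144, q4 = 5/2612736.
The numerator is Q*f truncated at degree 5: P0 = a_0 = 33/32; P1 = a_1 + q1*a_0 = -209/864; P2 = a_2 + q1*a_1 + q2*a_0 = 7183/373248; P3 = a_3 + q1*a_2 + q2*a_1 + q3*a_0 = -9383/15676416; P4 = a_4 + q1*a_3 + q2*a_2 + q3*a_1 + q4*a_0 = 13343/2257403904; P5 = a_5 + q1*a_4 + q2*a_3 + q3*a_2 + q4*a_1 = -11/2821754880.


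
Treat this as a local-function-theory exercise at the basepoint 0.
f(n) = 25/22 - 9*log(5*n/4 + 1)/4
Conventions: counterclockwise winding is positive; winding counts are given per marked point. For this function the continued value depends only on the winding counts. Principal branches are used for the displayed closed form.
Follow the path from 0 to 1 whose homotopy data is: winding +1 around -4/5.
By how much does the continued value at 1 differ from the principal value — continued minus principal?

Continued minus principal equals -(9/2)*pi*i.

The rational part is single-valued and drops out of the difference; each branch term changes only by its own monodromy.
(-9/4)*log(1 - n/(-4/5)): each positive loop around -4/5 adds 2*pi*i to the log, so winding +1 contributes (-9/4)*(1)*2*pi*i = -(9/2)*pi*i.
Summing the contributions at n = 1 gives -(9/2)*pi*i.


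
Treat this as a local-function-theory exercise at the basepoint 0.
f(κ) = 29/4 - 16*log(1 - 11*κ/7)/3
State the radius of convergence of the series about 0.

The radius of convergence is 7/11.

Branch term (-16/3)*log(1 - κ/(7/11)): its argument vanishes at κ = 7/11, a logarithmic branch point, modulus 7/11.
The radius of convergence is the smallest modulus among the singular points: 7/11.


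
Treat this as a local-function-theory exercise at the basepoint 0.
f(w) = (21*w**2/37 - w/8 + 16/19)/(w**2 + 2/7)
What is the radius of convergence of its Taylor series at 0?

Denominator factor (w**2 + 2/7): discriminant -8/7, complex-conjugate roots ((1/7)*sqrt(14))*i and -((1/7)*sqrt(14))*i; poles of order 1, moduli (1/7)*sqrt(14) and (1/7)*sqrt(14).
The radius of convergence is the smallest modulus among the singular points: (1/7)*sqrt(14).

The radius of convergence is (1/7)*sqrt(14).


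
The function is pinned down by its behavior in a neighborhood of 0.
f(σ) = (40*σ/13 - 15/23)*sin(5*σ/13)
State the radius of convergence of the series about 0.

The radius of convergence is infinite.

The factor sin(5*σ/13) is entire and contributes no finite singular point.
The polynomial part has no poles.
No finite singular points: the Taylor series at 0 converges everywhere.


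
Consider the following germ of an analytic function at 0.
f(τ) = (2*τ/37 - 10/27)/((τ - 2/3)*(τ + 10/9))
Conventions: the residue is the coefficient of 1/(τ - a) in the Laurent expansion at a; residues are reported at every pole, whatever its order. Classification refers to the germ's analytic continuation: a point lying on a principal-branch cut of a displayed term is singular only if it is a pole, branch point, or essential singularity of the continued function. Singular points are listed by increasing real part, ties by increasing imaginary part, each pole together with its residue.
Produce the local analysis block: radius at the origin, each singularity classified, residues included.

Denominator factor (τ + 10/9): pole of order 1 at -10/9, modulus 10/9.
Denominator factor (τ - 2/3): pole of order 1 at 2/3, modulus 2/3.
The radius of convergence is the smallest modulus among the singular points: 2/3.
At the order-1 pole -10/9 set g(τ) = (τ - (-10/9))*f(τ) = (2*τ/37 - 10/27)/(τ - 2/3).
Simple pole: residue = g(a) at a = -10/9, which is 215/888.
At the order-1 pole 2/3 set g(τ) = (τ - (2/3))*f(τ) = (2*τ/37 - 10/27)/(τ + 10/9).
Simple pole: residue = g(a) at a = 2/3, which is -167/888.
List the singular points by increasing real part (a conjugate pair: the negative imaginary part first).

Radius of convergence at 0: 2/3.
At -10/9: a pole of order 1; residue 215/888.
At 2/3: a pole of order 1; residue -167/888.


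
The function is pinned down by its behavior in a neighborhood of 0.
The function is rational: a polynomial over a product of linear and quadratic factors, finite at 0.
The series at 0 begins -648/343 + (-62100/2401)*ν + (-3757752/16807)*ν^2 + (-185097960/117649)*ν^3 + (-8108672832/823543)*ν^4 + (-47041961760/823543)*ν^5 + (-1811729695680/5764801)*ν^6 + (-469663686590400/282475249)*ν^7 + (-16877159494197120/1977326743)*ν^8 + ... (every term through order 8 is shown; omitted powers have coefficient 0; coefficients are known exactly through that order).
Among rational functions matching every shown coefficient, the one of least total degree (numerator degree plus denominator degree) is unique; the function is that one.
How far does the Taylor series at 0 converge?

The radius of convergence is 5/2 - (1/6)*sqrt(183).

No rational of total degree below 7 reproduces all 9 coefficients; solving the [1/6] Pade equations on them gives f(ν) = (-5*ν/2 - 3)/(ν**2 - 5*ν + 7/6)**3, whose expansion matches every shown term.
Denominator factor (ν**2 - 5*ν + 7/6)^3: discriminant 61/3, real irrational roots 5/2 + (1/6)*sqrt(183) and 5/2 - (1/6)*sqrt(183); poles of order 3, moduli 5/2 + (1/6)*sqrt(183) and 5/2 - (1/6)*sqrt(183).
The radius of convergence is the smallest modulus among the singular points: 5/2 - (1/6)*sqrt(183).


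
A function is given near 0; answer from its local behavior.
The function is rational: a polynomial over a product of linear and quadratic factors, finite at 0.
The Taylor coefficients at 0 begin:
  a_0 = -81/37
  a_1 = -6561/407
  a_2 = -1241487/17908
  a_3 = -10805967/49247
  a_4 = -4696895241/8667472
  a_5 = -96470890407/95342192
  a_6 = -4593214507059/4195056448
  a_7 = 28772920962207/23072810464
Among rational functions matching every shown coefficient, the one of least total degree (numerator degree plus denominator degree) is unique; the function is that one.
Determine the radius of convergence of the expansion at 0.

The radius of convergence is (1/3)*sqrt(2).

No rational of total degree below 4 reproduces all 8 coefficients; solving the [0/4] Pade equations on them gives f(k) = -4/(37*(k**2 - 9*k/11 + 2/9)**2), whose expansion matches every shown term.
Denominator factor (k**2 - 9*k/11 + 2/9)^2: discriminant -239/1089, complex-conjugate roots (9/22) + ((1/66)*sqrt(239))*i and (9/22) - ((1/66)*sqrt(239))*i; poles of order 2, moduli (1/3)*sqrt(2) and (1/3)*sqrt(2).
The radius of convergence is the smallest modulus among the singular points: (1/3)*sqrt(2).


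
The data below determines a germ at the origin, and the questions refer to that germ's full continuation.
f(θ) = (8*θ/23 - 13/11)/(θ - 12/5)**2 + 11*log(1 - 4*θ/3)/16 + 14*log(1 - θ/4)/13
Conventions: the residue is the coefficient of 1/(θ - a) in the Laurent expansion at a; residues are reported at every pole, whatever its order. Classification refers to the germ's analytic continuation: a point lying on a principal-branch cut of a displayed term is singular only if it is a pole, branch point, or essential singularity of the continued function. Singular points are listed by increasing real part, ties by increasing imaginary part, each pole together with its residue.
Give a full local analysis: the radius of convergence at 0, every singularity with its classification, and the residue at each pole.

Radius of convergence at 0: 3/4.
At 3/4: a logarithmic branch point.
At 12/5: a pole of order 2; residue 8/23.
At 4: a logarithmic branch point.

Denominator factor (θ - 12/5)^2: pole of order 2 at 12/5, modulus 12/5.
Branch term (14/13)*log(1 - θ/(4)): its argument vanishes at θ = 4, a logarithmic branch point, modulus 4.
Branch term (11/16)*log(1 - θ/(3/4)): its argument vanishes at θ = 3/4, a logarithmic branch point, modulus 3/4.
The radius of convergence is the smallest modulus among the singular points: 3/4.
The branch terms are analytic at 12/5 and contribute nothing to the residue; only the rational part matters.
At the order-2 pole 12/5 set g(θ) = (θ - (12/5))^2*(rational part) = 8*θ/23 - 13/11.
Order-2 pole: residue = g'(a); g'(12/5) = 8/23, so the residue is 8/23.
List the singular points by increasing real part (a conjugate pair: the negative imaginary part first).


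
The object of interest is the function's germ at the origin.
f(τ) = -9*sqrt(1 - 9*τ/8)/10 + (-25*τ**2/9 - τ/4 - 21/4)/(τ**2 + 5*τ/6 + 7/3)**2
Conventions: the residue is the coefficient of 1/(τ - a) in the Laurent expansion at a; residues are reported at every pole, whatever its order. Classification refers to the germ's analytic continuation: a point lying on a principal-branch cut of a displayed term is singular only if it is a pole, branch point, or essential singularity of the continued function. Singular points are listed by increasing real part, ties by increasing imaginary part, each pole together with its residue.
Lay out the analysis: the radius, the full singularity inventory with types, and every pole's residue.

Radius of convergence at 0: 8/9.
At (-5/12) - ((1/12)*sqrt(311))*i: a pole of order 2; residue -((5023/96721)*sqrt(311))*i.
At (-5/12) + ((1/12)*sqrt(311))*i: a pole of order 2; residue ((5023/96721)*sqrt(311))*i.
At 8/9: an algebraic (square-root) branch point.


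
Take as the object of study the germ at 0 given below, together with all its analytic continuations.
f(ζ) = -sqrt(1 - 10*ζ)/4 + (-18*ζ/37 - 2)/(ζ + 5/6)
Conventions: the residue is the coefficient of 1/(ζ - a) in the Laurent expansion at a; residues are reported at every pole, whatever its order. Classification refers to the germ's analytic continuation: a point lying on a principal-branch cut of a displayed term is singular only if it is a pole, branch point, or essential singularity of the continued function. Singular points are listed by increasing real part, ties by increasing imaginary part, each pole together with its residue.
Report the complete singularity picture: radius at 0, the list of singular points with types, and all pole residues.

Denominator factor (ζ + 5/6): pole of order 1 at -5/6, modulus 5/6.
Branch term (-1/4)*sqrt(1 - ζ/(1/10)): its argument vanishes at ζ = 1/10, a square-root branch point, modulus 1/10.
The radius of convergence is the smallest modulus among the singular points: 1/10.
The branch term is analytic at -5/6 and contributes nothing to the residue; only the rational part matters.
At the order-1 pole -5/6 set g(ζ) = (ζ - (-5/6))*(rational part) = -18*ζ/37 - 2.
Simple pole: residue = g(a) at a = -5/6, which is -59/37.
List the singular points by increasing real part (a conjugate pair: the negative imaginary part first).

Radius of convergence at 0: 1/10.
At -5/6: a pole of order 1; residue -59/37.
At 1/10: an algebraic (square-root) branch point.


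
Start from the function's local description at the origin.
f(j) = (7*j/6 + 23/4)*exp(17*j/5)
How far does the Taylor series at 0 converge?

The factor exp(17*j/5) is entire and contributes no finite singular point.
The polynomial part has no poles.
No finite singular points: the Taylor series at 0 converges everywhere.

The radius of convergence is infinite.


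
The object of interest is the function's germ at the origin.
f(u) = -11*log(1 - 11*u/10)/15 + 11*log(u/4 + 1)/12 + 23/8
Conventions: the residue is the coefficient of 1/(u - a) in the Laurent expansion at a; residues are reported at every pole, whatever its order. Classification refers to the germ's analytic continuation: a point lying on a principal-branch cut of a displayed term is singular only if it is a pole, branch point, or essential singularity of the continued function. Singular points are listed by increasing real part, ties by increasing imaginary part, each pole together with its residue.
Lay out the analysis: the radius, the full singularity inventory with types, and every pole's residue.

Radius of convergence at 0: 10/11.
At -4: a logarithmic branch point.
At 10/11: a logarithmic branch point.

Branch term (11/12)*log(1 - u/(-4)): its argument vanishes at u = -4, a logarithmic branch point, modulus 4.
Branch term (-11/15)*log(1 - u/(10/11)): its argument vanishes at u = 10/11, a logarithmic branch point, modulus 10/11.
The radius of convergence is the smallest modulus among the singular points: 10/11.
List the singular points by increasing real part (a conjugate pair: the negative imaginary part first).


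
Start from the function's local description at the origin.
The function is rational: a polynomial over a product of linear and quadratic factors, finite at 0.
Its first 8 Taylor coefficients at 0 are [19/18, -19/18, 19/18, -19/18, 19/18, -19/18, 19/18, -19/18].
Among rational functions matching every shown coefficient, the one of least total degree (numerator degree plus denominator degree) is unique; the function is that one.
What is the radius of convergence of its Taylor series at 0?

No rational of total degree below 1 reproduces all 8 coefficients; solving the [0/1] Pade equations on them gives f(ω) = 19/(18*(ω + 1)), whose expansion matches every shown term.
Denominator factor (ω + 1): pole of order 1 at -1, modulus 1.
The radius of convergence is the smallest modulus among the singular points: 1.

The radius of convergence is 1.


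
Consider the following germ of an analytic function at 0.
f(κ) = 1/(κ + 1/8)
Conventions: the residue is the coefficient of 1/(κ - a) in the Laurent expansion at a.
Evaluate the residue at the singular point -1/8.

At the order-1 pole -1/8 set g(κ) = (κ - (-1/8))*f(κ) = 1.
Simple pole: residue = g(a) at a = -1/8, which is 1.

The residue is 1.


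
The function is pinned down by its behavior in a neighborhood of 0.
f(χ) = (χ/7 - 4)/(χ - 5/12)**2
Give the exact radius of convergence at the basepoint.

The radius of convergence is 5/12.

Denominator factor (χ - 5/12)^2: pole of order 2 at 5/12, modulus 5/12.
The radius of convergence is the smallest modulus among the singular points: 5/12.


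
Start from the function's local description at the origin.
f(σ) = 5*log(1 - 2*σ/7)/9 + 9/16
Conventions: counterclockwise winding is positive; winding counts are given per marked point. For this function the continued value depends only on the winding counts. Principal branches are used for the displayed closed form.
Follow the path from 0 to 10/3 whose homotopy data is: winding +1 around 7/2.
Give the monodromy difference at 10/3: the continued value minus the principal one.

Continued minus principal equals (10/9)*pi*i.

The rational part is single-valued and drops out of the difference; each branch term changes only by its own monodromy.
(5/9)*log(1 - σ/(7/2)): each positive loop around 7/2 adds 2*pi*i to the log, so winding +1 contributes (5/9)*(1)*2*pi*i = (10/9)*pi*i.
Summing the contributions at σ = 10/3 gives (10/9)*pi*i.


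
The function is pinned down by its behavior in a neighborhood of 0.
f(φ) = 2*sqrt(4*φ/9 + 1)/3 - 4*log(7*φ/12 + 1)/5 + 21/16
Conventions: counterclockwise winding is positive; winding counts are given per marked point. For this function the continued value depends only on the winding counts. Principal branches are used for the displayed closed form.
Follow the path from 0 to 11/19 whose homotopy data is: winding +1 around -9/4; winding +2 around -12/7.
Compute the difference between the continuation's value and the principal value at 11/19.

Continued minus principal equals (-(4/171)*sqrt(4085)) - ((16/5)*pi)*i.

The rational part is single-valued and drops out of the difference; each branch term changes only by its own monodromy.
(2/3)*sqrt(1 - φ/(-9/4)): winding +1 is odd, the square root flips sign, contributing -2*(2/3)*sqrt(1 - (11/19)/(-9/4)) = -2*(2/3)*sqrt(215/171) = -(4/171)*sqrt(4085).
(-4/5)*log(1 - φ/(-12/7)): each positive loop around -12/7 adds 2*pi*i to the log, so winding +2 contributes (-4/5)*(2)*2*pi*i = -(16/5)*pi*i.
Summing the contributions at φ = 11/19 gives (-(4/171)*sqrt(4085)) - ((16/5)*pi)*i.


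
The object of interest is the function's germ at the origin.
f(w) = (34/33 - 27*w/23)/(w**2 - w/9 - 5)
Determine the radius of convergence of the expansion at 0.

Denominator factor (w**2 - w/9 - 5): discriminant 1621/81, real irrational roots 1/18 + (1/18)*sqrt(1621) and 1/18 - (1/18)*sqrt(1621); poles of order 1, moduli 1/18 + (1/18)*sqrt(1621) and -1/18 + (1/18)*sqrt(1621).
The radius of convergence is the smallest modulus among the singular points: -1/18 + (1/18)*sqrt(1621).

The radius of convergence is -1/18 + (1/18)*sqrt(1621).


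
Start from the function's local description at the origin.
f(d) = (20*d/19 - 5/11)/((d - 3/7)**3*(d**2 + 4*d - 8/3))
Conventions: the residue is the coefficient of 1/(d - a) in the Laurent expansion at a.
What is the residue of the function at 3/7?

The residue is -2553983145/301565473.

At the order-3 pole 3/7 set g(d) = (d - (3/7))^3*f(d) = (20*d/19 - 5/11)/(d**2 + 4*d - 8/3).
Order-3 pole: residue = g''(a)/2; g''(3/7) = -5107966290/301565473, so the residue is -2553983145/301565473.


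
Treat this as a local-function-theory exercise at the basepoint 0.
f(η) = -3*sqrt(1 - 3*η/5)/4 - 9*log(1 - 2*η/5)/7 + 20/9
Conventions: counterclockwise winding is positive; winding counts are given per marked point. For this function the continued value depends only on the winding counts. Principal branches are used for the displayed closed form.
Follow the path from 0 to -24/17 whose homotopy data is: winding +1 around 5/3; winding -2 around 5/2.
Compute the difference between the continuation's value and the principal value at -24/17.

The rational part is single-valued and drops out of the difference; each branch term changes only by its own monodromy.
(-3/4)*sqrt(1 - η/(5/3)): winding +1 is odd, the square root flips sign, contributing -2*(-3/4)*sqrt(1 - (-24/17)/(5/3)) = -2*(-3/4)*sqrt(157/85) = (3/170)*sqrt(13345).
(-9/7)*log(1 - η/(5/2)): each positive loop around 5/2 adds 2*pi*i to the log, so winding -2 contributes (-9/7)*(-2)*2*pi*i = (36/7)*pi*i.
Summing the contributions at η = -24/17 gives ((3/170)*sqrt(13345)) + ((36/7)*pi)*i.

Continued minus principal equals ((3/170)*sqrt(13345)) + ((36/7)*pi)*i.


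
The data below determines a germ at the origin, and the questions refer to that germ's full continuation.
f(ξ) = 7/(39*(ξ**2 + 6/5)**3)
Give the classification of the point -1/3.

Denominator factors: ξ**2 + 6/5 = 59/45 at ξ = -1/3 — none vanishes.
So the germ continues analytically to -1/3.

The point is a regular point.


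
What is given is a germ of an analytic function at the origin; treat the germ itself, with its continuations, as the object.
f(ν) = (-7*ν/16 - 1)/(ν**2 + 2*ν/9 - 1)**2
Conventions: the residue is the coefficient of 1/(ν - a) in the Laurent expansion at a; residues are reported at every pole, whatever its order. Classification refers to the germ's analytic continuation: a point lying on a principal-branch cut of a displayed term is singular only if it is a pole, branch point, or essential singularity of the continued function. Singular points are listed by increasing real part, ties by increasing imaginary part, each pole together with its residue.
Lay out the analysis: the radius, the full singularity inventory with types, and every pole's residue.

Radius of convergence at 0: -1/9 + (1/9)*sqrt(82).
At -1/9 - (1/9)*sqrt(82): a pole of order 2; residue -(11097/430336)*sqrt(82).
At -1/9 + (1/9)*sqrt(82): a pole of order 2; residue (11097/430336)*sqrt(82).

Denominator factor (ν**2 + 2*ν/9 - 1)^2: discriminant 328/81, real irrational roots -1/9 + (1/9)*sqrt(82) and -1/9 - (1/9)*sqrt(82); poles of order 2, moduli -1/9 + (1/9)*sqrt(82) and 1/9 + (1/9)*sqrt(82).
The radius of convergence is the smallest modulus among the singular points: -1/9 + (1/9)*sqrt(82).
The factor ν**2 + 2*ν/9 - 1 splits as (ν - a)(ν - a') with a = -1/9 - (1/9)*sqrt(82), a' = -1/9 + (1/9)*sqrt(82). At the order-2 pole a set g(ν) = (ν - a)^2*f(ν) = [-7*ν/16 - 1] / (ν - a')^2.
Order-2 pole: residue = g'(a); g'(-1/9 - (1/9)*sqrt(82)) = -(11097/430336)*sqrt(82), so the residue is -(11097/430336)*sqrt(82).
The factor ν**2 + 2*ν/9 - 1 splits as (ν - a)(ν - a') with a = -1/9 + (1/9)*sqrt(82), a' = -1/9 - (1/9)*sqrt(82). At the order-2 pole a set g(ν) = (ν - a)^2*f(ν) = [-7*ν/16 - 1] / (ν - a')^2.
Order-2 pole: residue = g'(a); g'(-1/9 + (1/9)*sqrt(82)) = (11097/430336)*sqrt(82), so the residue is (11097/430336)*sqrt(82).
List the singular points by increasing real part (a conjugate pair: the negative imaginary part first).


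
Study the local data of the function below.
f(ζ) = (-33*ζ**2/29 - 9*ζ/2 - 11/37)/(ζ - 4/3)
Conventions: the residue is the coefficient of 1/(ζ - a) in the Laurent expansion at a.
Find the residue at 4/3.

At the order-1 pole 4/3 set g(ζ) = (ζ - (4/3))*f(ζ) = -33*ζ**2/29 - 9*ζ/2 - 11/37.
Simple pole: residue = g(a) at a = 4/3, which is -26783/3219.

The residue is -26783/3219.


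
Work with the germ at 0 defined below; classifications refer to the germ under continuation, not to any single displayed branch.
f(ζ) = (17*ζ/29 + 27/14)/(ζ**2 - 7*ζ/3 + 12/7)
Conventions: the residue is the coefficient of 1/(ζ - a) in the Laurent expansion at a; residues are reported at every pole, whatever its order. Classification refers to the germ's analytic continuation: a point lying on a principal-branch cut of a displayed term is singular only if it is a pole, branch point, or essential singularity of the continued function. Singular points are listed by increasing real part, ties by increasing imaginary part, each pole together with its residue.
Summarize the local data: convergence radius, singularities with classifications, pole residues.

Denominator factor (ζ**2 - 7*ζ/3 + 12/7): discriminant -89/63, complex-conjugate roots (7/6) + ((1/42)*sqrt(623))*i and (7/6) - ((1/42)*sqrt(623))*i; poles of order 1, moduli (2/7)*sqrt(21) and (2/7)*sqrt(21).
The radius of convergence is the smallest modulus among the singular points: (2/7)*sqrt(21).
The factor ζ**2 - 7*ζ/3 + 12/7 splits as (ζ - a)(ζ - a') with a = (7/6) - ((1/42)*sqrt(623))*i, a' = (7/6) + ((1/42)*sqrt(623))*i. At the order-1 pole a set g(ζ) = (ζ - a)*f(ζ) = [17*ζ/29 + 27/14] / (ζ - a').
Simple pole: residue = g(a) at a = (7/6) - ((1/42)*sqrt(623))*i, which is (17/58) + ((1591/18067)*sqrt(623))*i.
The factor ζ**2 - 7*ζ/3 + 12/7 splits as (ζ - a)(ζ - a') with a = (7/6) + ((1/42)*sqrt(623))*i, a' = (7/6) - ((1/42)*sqrt(623))*i. At the order-1 pole a set g(ζ) = (ζ - a)*f(ζ) = [17*ζ/29 + 27/14] / (ζ - a').
Simple pole: residue = g(a) at a = (7/6) + ((1/42)*sqrt(623))*i, which is (17/58) - ((1591/18067)*sqrt(623))*i.
List the singular points by increasing real part (a conjugate pair: the negative imaginary part first).

Radius of convergence at 0: (2/7)*sqrt(21).
At (7/6) - ((1/42)*sqrt(623))*i: a pole of order 1; residue (17/58) + ((1591/18067)*sqrt(623))*i.
At (7/6) + ((1/42)*sqrt(623))*i: a pole of order 1; residue (17/58) - ((1591/18067)*sqrt(623))*i.


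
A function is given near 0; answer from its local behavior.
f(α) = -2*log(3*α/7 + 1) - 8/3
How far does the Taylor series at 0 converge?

The radius of convergence is 7/3.

Branch term (-2)*log(1 - α/(-7/3)): its argument vanishes at α = -7/3, a logarithmic branch point, modulus 7/3.
The radius of convergence is the smallest modulus among the singular points: 7/3.


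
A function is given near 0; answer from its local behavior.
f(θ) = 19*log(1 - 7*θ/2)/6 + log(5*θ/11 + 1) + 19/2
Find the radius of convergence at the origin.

Branch term (19/6)*log(1 - θ/(2/7)): its argument vanishes at θ = 2/7, a logarithmic branch point, modulus 2/7.
Branch term (1)*log(1 - θ/(-11/5)): its argument vanishes at θ = -11/5, a logarithmic branch point, modulus 11/5.
The radius of convergence is the smallest modulus among the singular points: 2/7.

The radius of convergence is 2/7.


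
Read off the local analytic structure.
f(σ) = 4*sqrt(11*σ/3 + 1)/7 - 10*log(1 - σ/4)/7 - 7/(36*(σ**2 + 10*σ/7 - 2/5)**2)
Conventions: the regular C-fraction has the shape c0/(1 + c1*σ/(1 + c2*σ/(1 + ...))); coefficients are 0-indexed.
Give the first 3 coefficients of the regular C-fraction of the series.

Taylor coefficients (expand at 0): a_0 = -649/1008, a_1 = -3667/504, a_2 = -53923/1008.
c0 = a_0 = -649/1008. Peel one level at a time: if S = 1 + c*σ/S' with S'(0) = 1, then c is the σ-coefficient of S and S' = c*σ/(S - 1).
S_1 = c0/f = 1 + (-7334/649)*σ + (18791529/421201)*σ^2 + ...; c1 = -7334/649.
S_2 = c1*σ/(S_1 - 1) = 1 + (18791529/4759766)*σ + ...; c2 = 18791529/4759766.

The regular C-fraction coefficients are [-649/1008, -7334/649, 18791529/4759766].


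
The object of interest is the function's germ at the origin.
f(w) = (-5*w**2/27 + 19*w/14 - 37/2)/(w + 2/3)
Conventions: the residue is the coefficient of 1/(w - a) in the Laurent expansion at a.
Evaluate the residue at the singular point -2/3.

The residue is -66295/3402.

At the order-1 pole -2/3 set g(w) = (w - (-2/3))*f(w) = -5*w**2/27 + 19*w/14 - 37/2.
Simple pole: residue = g(a) at a = -2/3, which is -66295/3402.


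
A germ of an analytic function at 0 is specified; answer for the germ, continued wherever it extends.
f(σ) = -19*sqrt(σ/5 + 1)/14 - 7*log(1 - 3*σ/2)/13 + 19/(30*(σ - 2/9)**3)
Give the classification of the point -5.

The point is an algebraic (square-root) branch point.

The term (-19/14)*sqrt(1 - σ/(-5)) has argument 1 - -5/(-5) = 0 at -5: a square-root (algebraic, two-sheeted) branch point; the remaining terms are analytic or single-valued there.


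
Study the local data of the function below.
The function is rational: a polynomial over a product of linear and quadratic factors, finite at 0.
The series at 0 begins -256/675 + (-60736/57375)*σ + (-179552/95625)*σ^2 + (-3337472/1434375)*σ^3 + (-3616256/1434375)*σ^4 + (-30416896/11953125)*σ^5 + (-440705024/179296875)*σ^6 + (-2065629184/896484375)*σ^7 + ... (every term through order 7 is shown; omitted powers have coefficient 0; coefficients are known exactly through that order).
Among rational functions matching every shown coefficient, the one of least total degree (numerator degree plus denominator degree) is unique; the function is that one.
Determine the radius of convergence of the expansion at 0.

No rational of total degree below 4 reproduces all 8 coefficients; solving the [2/2] Pade equations on them gives f(σ) = (-2*σ**2/3 - 12*σ/17 - 16/27)/(σ - 5/4)**2, whose expansion matches every shown term.
Denominator factor (σ - 5/4)^2: pole of order 2 at 5/4, modulus 5/4.
The radius of convergence is the smallest modulus among the singular points: 5/4.

The radius of convergence is 5/4.


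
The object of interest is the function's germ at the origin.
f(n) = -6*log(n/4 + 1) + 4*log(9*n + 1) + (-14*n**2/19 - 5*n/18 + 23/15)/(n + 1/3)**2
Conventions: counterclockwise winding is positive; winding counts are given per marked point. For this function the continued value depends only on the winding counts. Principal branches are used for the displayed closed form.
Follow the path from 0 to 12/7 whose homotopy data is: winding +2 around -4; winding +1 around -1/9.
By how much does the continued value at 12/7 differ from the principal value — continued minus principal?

The rational part is single-valued and drops out of the difference; each branch term changes only by its own monodromy.
(-6)*log(1 - n/(-4)): each positive loop around -4 adds 2*pi*i to the log, so winding +2 contributes (-6)*(2)*2*pi*i = -(24)*pi*i.
(4)*log(1 - n/(-1/9)): each positive loop around -1/9 adds 2*pi*i to the log, so winding +1 contributes (4)*(1)*2*pi*i = (8)*pi*i.
Summing the contributions at n = 12/7 gives -(16)*pi*i.

Continued minus principal equals -(16)*pi*i.


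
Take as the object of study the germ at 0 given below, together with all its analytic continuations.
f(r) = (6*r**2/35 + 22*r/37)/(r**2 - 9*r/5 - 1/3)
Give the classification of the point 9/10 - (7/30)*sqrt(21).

The point is a pole of order 1.

The denominator factor r**2 - 9*r/5 - 1/3 vanishes at 9/10 - (7/30)*sqrt(21) and appears to the power 1; the numerator there equals 28166/32375 - (2924/13875)*sqrt(21), nonzero, and no other factor vanishes.
Hence a pole whose order is the multiplicity, 1.


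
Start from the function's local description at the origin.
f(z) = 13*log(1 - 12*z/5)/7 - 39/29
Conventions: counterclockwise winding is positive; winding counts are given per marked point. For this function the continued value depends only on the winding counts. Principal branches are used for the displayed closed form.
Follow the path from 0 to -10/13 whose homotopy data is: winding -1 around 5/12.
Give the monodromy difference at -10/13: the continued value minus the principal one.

Continued minus principal equals -(26/7)*pi*i.

The rational part is single-valued and drops out of the difference; each branch term changes only by its own monodromy.
(13/7)*log(1 - z/(5/12)): each positive loop around 5/12 adds 2*pi*i to the log, so winding -1 contributes (13/7)*(-1)*2*pi*i = -(26/7)*pi*i.
Summing the contributions at z = -10/13 gives -(26/7)*pi*i.


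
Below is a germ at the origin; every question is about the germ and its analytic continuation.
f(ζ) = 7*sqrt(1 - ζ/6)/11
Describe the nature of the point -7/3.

There is no denominator, hence no pole anywhere.
Branch term sqrt(1 - ζ/(6)): argument at -7/3 is 25/18, nonzero, so -7/3 is not its branch point (a point on a principal cut is still regular for the continued germ).
So the germ continues analytically to -7/3.

The point is a regular point.


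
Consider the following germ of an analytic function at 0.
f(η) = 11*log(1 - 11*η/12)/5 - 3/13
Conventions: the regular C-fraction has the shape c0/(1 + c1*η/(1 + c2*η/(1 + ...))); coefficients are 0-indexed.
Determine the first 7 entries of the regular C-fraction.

Taylor coefficients (expand at 0): a_0 = -3/13, a_1 = -121/60, a_2 = -1331/1440, a_3 = -14641/25920, a_4 = -161051/414720, a_5 = -1771561/6220800, a_6 = -19487171/89579520.
c0 = a_0 = -3/13. Peel one level at a time: if S = 1 + c*η/S' with S'(0) = 1, then c is the η-coefficient of S and S' = c*η/(S - 1).
S_1 = c0/f = 1 + (-1573/180)*η + (4689113/64800)*η^2 + ...; c1 = -1573/180.
S_2 = c1*η/(S_1 - 1) = 1 + (2981/360)*η + (-121/1728)*η^2 + ...; c2 = 2981/360.
S_3 = c2*η/(S_2 - 1) = 1 + (55/6504)*η + (13915/3525168)*η^2 + ...; c3 = 55/6504.
S_4 = c3*η/(S_3 - 1) = 1 + (-253/542)*η + (-121/2160)*η^2 + ...; c4 = -253/542.
S_5 = c4*η/(S_4 - 1) = 1 + (-2981/24840)*η + (-6263081/154256400)*η^2 + ...; c5 = -2981/24840.
S_6 = c5*η/(S_5 - 1) = 1 + (-2101/6210)*η + ...; c6 = -2101/6210.

The regular C-fraction coefficients are [-3/13, -1573/180, 2981/360, 55/6504, -253/542, -2981/24840, -2101/6210].


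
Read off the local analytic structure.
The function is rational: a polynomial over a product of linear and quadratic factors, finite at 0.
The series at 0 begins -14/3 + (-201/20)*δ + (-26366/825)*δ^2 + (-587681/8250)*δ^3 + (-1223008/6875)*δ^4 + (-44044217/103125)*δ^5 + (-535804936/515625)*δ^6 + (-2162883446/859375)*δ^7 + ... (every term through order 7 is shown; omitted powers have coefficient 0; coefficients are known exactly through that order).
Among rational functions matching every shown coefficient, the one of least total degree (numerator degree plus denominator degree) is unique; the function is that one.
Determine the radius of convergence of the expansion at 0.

No rational of total degree below 4 reproduces all 8 coefficients; solving the [2/2] Pade equations on them gives f(δ) = (36*δ**2/11 + 31*δ/24 + 7/3)/(δ**2 + 4*δ/5 - 1/2), whose expansion matches every shown term.
Denominator factor (δ**2 + 4*δ/5 - 1/2): discriminant 66/25, real irrational roots -2/5 + (1/10)*sqrt(66) and -2/5 - (1/10)*sqrt(66); poles of order 1, moduli -2/5 + (1/10)*sqrt(66) and 2/5 + (1/10)*sqrt(66).
The radius of convergence is the smallest modulus among the singular points: -2/5 + (1/10)*sqrt(66).

The radius of convergence is -2/5 + (1/10)*sqrt(66).


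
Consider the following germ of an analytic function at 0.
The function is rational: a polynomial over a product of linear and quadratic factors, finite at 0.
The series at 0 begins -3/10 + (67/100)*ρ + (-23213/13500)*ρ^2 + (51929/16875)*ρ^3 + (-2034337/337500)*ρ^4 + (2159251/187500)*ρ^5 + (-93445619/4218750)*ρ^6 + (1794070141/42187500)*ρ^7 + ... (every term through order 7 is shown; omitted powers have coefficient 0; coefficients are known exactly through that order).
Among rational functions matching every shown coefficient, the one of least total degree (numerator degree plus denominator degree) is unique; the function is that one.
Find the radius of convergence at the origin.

No rational of total degree below 4 reproduces all 8 coefficients; solving the [2/2] Pade equations on them gives f(ρ) = (13*ρ**2/27 - ρ/4 + 3/10)/(ρ**2 - 7*ρ/5 - 1), whose expansion matches every shown term.
Denominator factor (ρ**2 - 7*ρ/5 - 1): discriminant 149/25, real irrational roots 7/10 + (1/10)*sqrt(149) and 7/10 - (1/10)*sqrt(149); poles of order 1, moduli 7/10 + (1/10)*sqrt(149) and -7/10 + (1/10)*sqrt(149).
The radius of convergence is the smallest modulus among the singular points: -7/10 + (1/10)*sqrt(149).

The radius of convergence is -7/10 + (1/10)*sqrt(149).


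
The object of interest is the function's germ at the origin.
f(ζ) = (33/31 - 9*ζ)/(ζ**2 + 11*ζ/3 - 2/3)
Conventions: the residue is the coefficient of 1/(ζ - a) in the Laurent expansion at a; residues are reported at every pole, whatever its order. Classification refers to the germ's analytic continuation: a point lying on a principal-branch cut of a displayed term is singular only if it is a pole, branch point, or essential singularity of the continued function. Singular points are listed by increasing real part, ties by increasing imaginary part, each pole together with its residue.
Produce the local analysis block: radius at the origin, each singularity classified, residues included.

Radius of convergence at 0: -11/6 + (1/6)*sqrt(145).
At -11/6 - (1/6)*sqrt(145): a pole of order 1; residue -9/2 - (3267/8990)*sqrt(145).
At -11/6 + (1/6)*sqrt(145): a pole of order 1; residue -9/2 + (3267/8990)*sqrt(145).

Denominator factor (ζ**2 + 11*ζ/3 - 2/3): discriminant 145/9, real irrational roots -11/6 + (1/6)*sqrt(145) and -11/6 - (1/6)*sqrt(145); poles of order 1, moduli -11/6 + (1/6)*sqrt(145) and 11/6 + (1/6)*sqrt(145).
The radius of convergence is the smallest modulus among the singular points: -11/6 + (1/6)*sqrt(145).
The factor ζ**2 + 11*ζ/3 - 2/3 splits as (ζ - a)(ζ - a') with a = -11/6 - (1/6)*sqrt(145), a' = -11/6 + (1/6)*sqrt(145). At the order-1 pole a set g(ζ) = (ζ - a)*f(ζ) = [33/31 - 9*ζ] / (ζ - a').
Simple pole: residue = g(a) at a = -11/6 - (1/6)*sqrt(145), which is -9/2 - (3267/8990)*sqrt(145).
The factor ζ**2 + 11*ζ/3 - 2/3 splits as (ζ - a)(ζ - a') with a = -11/6 + (1/6)*sqrt(145), a' = -11/6 - (1/6)*sqrt(145). At the order-1 pole a set g(ζ) = (ζ - a)*f(ζ) = [33/31 - 9*ζ] / (ζ - a').
Simple pole: residue = g(a) at a = -11/6 + (1/6)*sqrt(145), which is -9/2 + (3267/8990)*sqrt(145).
List the singular points by increasing real part (a conjugate pair: the negative imaginary part first).


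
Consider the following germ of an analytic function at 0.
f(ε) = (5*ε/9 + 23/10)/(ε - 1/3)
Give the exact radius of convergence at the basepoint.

Denominator factor (ε - 1/3): pole of order 1 at 1/3, modulus 1/3.
The radius of convergence is the smallest modulus among the singular points: 1/3.

The radius of convergence is 1/3.


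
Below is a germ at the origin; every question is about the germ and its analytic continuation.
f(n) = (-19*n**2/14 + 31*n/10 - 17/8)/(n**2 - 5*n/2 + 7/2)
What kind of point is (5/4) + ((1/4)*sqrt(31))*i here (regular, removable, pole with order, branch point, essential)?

The point is a pole of order 1.

The denominator factor n**2 - 5*n/2 + 7/2 vanishes at (5/4) + ((1/4)*sqrt(31))*i and appears to the power 1; the numerator there equals (253/112) - ((41/560)*sqrt(31))*i, nonzero, and no other factor vanishes.
Hence a pole whose order is the multiplicity, 1.


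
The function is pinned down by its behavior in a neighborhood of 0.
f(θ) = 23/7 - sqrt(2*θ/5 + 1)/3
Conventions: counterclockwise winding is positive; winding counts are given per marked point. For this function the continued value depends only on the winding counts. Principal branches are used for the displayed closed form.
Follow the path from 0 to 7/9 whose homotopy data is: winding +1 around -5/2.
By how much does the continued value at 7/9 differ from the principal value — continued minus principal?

Continued minus principal equals (2/45)*sqrt(295).

The rational part is single-valued and drops out of the difference; each branch term changes only by its own monodromy.
(-1/3)*sqrt(1 - θ/(-5/2)): winding +1 is odd, the square root flips sign, contributing -2*(-1/3)*sqrt(1 - (7/9)/(-5/2)) = -2*(-1/3)*sqrt(59/45) = (2/45)*sqrt(295).
Summing the contributions at θ = 7/9 gives (2/45)*sqrt(295).


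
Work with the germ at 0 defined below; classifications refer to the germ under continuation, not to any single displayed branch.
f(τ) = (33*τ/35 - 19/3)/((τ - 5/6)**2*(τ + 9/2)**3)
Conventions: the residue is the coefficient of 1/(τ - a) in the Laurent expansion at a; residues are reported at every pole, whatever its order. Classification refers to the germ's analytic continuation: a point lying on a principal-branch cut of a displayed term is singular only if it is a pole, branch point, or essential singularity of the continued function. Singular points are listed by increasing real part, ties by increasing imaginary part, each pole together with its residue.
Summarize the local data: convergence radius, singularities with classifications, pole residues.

Radius of convergence at 0: 5/6.
At -9/2: a pole of order 3; residue -122877/4587520.
At 5/6: a pole of order 2; residue 122877/4587520.

Denominator factor (τ - 5/6)^2: pole of order 2 at 5/6, modulus 5/6.
Denominator factor (τ + 9/2)^3: pole of order 3 at -9/2, modulus 9/2.
The radius of convergence is the smallest modulus among the singular points: 5/6.
At the order-3 pole -9/2 set g(τ) = (τ - (-9/2))^3*f(τ) = (33*τ/35 - 19/3)/(τ - 5/6)**2.
Order-3 pole: residue = g''(a)/2; g''(-9/2) = -122877/2293760, so the residue is -122877/4587520.
At the order-2 pole 5/6 set g(τ) = (τ - (5/6))^2*f(τ) = (33*τ/35 - 19/3)/(τ + 9/2)**3.
Order-2 pole: residue = g'(a); g'(5/6) = 122877/4587520, so the residue is 122877/4587520.
List the singular points by increasing real part (a conjugate pair: the negative imaginary part first).
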